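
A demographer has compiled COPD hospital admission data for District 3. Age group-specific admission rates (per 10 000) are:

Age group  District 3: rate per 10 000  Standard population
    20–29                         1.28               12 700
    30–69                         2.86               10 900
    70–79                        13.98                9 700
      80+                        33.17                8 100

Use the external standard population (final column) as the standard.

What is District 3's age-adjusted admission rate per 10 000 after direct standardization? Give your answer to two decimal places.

Standard total = 41 400; weights = 0.3068, 0.2633, 0.2343, 0.1957.
Standardized rate: 0.3068×1.28 + 0.2633×2.86 + 0.2343×13.98 + 0.1957×33.17 = 10.9109 per 10 000.

10.91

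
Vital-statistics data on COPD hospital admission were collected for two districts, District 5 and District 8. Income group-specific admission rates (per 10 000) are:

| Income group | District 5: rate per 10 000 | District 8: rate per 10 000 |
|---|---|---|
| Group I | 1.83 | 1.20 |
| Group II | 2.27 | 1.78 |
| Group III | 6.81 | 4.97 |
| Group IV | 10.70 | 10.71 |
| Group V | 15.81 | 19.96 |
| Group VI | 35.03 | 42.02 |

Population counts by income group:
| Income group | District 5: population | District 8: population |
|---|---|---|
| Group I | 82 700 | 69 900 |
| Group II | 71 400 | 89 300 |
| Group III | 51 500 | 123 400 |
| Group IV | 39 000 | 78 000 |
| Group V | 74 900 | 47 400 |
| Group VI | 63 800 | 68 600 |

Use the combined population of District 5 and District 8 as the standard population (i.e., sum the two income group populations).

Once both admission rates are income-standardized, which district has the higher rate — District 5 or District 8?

Combined standard total = 859 900; weights = 0.1775, 0.1869, 0.2034, 0.1361, 0.1422, 0.1540.
District 5: 0.1775×1.83 + 0.1869×2.27 + 0.2034×6.81 + 0.1361×10.70 + 0.1422×15.81 + 0.1540×35.03 = 11.2322 per 10 000.
District 8: 0.1775×1.20 + 0.1869×1.78 + 0.2034×4.97 + 0.1361×10.71 + 0.1422×19.96 + 0.1540×42.02 = 12.3224 per 10 000.
The crude rates (11.74 vs 11.58) would put District 5 higher, but that reflects its income composition; once standardized to a common income structure, District 8 has the higher underlying rate.

District 8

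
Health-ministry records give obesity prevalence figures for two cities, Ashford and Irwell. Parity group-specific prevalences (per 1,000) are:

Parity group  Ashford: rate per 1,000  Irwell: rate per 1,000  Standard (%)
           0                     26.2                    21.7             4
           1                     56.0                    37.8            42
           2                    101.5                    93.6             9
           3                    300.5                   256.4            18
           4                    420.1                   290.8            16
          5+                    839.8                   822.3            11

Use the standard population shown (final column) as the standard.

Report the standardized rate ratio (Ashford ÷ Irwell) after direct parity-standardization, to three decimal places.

1.188

Standard weights: 0.04, 0.42, 0.09, 0.18, 0.16, 0.11.
Ashford: 0.0400×26.2 + 0.4200×56.0 + 0.0900×101.5 + 0.1800×300.5 + 0.1600×420.1 + 0.1100×839.8 = 247.3870 per 1,000.
Irwell: 0.0400×21.7 + 0.4200×37.8 + 0.0900×93.6 + 0.1800×256.4 + 0.1600×290.8 + 0.1100×822.3 = 208.3010 per 1,000.
Ratio = 247.3870 ÷ 208.3010 = 1.18764.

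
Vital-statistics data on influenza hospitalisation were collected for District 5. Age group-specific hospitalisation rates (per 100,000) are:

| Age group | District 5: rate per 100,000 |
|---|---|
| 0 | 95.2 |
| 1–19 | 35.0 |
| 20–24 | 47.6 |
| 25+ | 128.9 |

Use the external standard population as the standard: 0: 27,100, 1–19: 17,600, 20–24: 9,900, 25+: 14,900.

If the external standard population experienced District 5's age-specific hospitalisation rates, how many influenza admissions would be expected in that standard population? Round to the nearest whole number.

56

Expected influenza admissions = Σ (standard pop × age-specific rate ÷ 100,000)
= 27,100×95.2/100,000 + 17,600×35.0/100,000 + 9,900×47.6/100,000 + 14,900×128.9/100,000
= 25.80 + 6.16 + 4.71 + 19.21 = 55.88.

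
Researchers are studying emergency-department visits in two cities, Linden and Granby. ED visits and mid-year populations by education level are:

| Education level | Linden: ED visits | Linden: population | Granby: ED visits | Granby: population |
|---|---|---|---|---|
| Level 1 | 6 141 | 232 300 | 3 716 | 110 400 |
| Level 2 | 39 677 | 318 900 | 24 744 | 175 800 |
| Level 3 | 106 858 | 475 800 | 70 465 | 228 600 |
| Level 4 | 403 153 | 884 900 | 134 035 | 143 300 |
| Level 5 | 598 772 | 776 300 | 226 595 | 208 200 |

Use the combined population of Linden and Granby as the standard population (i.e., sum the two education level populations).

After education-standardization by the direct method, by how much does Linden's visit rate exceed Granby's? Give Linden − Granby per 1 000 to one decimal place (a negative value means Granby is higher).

Education-specific rates per 1 000 for Linden: 26.436, 124.418, 224.586, 455.592, 771.315.
For Granby: 33.659, 140.751, 308.246, 935.345, 1088.353.
Combined standard total = 3 554 500; weights = 0.0964, 0.1392, 0.1982, 0.2893, 0.2770.
Linden: 0.0964×26.436 + 0.1392×124.418 + 0.1982×224.586 + 0.2893×455.592 + 0.2770×771.315 = 409.7923 per 1 000.
Granby: 0.0964×33.659 + 0.1392×140.751 + 0.1982×308.246 + 0.2893×935.345 + 0.2770×1088.353 = 655.9286 per 1 000.
Difference = 409.7923 − 655.9286 = -246.1363.

-246.1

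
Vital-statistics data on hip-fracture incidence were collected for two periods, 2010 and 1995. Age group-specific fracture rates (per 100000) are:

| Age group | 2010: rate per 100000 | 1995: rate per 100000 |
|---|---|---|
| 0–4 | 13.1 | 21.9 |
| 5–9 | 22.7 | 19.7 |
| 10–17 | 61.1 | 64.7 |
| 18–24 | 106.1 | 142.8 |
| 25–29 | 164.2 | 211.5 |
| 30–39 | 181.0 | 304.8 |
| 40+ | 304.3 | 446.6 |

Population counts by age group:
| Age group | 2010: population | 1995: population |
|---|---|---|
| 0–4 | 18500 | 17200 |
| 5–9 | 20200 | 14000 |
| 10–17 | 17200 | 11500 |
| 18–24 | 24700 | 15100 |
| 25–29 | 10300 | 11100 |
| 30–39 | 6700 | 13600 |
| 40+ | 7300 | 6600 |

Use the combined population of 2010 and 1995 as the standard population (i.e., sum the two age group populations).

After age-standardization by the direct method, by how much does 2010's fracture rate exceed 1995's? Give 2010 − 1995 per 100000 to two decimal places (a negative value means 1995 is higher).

Combined standard total = 194000; weights = 0.1840, 0.1763, 0.1479, 0.2052, 0.1103, 0.1046, 0.0716.
2010: 0.1840×13.1 + 0.1763×22.7 + 0.1479×61.1 + 0.2052×106.1 + 0.1103×164.2 + 0.1046×181.0 + 0.0716×304.3 = 96.0738 per 100000.
1995: 0.1840×21.9 + 0.1763×19.7 + 0.1479×64.7 + 0.2052×142.8 + 0.1103×211.5 + 0.1046×304.8 + 0.0716×446.6 = 133.5937 per 100000.
Difference = 96.0738 − 133.5937 = -37.5199.

-37.52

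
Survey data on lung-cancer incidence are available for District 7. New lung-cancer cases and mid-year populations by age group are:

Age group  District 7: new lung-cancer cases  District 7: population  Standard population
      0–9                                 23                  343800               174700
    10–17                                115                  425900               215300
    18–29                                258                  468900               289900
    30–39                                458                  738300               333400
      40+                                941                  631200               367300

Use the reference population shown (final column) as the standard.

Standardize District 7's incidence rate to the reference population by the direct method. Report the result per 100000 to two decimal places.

71.25

Age-specific rates per 100000 for District 7: 6.69, 27.00, 55.02, 62.03, 149.08.
Standard total = 1380600; weights = 0.1265, 0.1559, 0.2100, 0.2415, 0.2660.
Standardized rate: 0.1265×6.69 + 0.1559×27.00 + 0.2100×55.02 + 0.2415×62.03 + 0.2660×149.08 = 71.2538 per 100000.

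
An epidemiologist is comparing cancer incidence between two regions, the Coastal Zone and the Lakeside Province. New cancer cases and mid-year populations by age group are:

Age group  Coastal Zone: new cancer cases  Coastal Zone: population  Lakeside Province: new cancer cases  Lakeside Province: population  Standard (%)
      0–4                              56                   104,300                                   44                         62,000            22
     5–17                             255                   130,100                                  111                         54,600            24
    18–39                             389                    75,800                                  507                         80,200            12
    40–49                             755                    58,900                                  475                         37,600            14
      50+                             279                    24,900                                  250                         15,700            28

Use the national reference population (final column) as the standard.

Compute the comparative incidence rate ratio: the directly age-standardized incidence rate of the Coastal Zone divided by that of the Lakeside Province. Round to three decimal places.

Age-specific rates per 100,000 for the Coastal Zone: 53.69, 196.00, 513.19, 1281.83, 1120.48.
For the Lakeside Province: 70.97, 203.30, 632.17, 1263.30, 1592.36.
Standard weights: 0.22, 0.24, 0.12, 0.14, 0.28.
The Coastal Zone: 0.2200×53.69 + 0.2400×196.00 + 0.1200×513.19 + 0.1400×1281.83 + 0.2800×1120.48 = 613.6276 per 100,000.
The Lakeside Province: 0.2200×70.97 + 0.2400×203.30 + 0.1200×632.17 + 0.1400×1263.30 + 0.2800×1592.36 = 762.9860 per 100,000.
Ratio = 613.6276 ÷ 762.9860 = 0.80424.

0.804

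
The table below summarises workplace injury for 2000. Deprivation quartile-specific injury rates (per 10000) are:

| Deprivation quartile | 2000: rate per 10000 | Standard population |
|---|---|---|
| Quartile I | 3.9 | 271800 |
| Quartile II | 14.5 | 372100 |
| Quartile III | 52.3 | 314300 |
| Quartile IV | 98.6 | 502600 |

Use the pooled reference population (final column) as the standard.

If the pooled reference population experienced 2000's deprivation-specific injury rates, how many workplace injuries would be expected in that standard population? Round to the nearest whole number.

7245

Expected workplace injuries = Σ (standard pop × deprivation-specific rate ÷ 10000)
= 271800×3.9/10000 + 372100×14.5/10000 + 314300×52.3/10000 + 502600×98.6/10000
= 106.00 + 539.54 + 1643.79 + 4955.64 = 7244.97.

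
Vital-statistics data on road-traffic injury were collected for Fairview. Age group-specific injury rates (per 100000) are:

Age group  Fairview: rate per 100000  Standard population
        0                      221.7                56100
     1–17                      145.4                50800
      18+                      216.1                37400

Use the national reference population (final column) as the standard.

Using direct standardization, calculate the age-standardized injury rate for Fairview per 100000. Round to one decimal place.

193.4

Standard total = 144300; weights = 0.3888, 0.3520, 0.2592.
Standardized rate: 0.3888×221.7 + 0.3520×145.4 + 0.2592×216.1 = 193.3876 per 100000.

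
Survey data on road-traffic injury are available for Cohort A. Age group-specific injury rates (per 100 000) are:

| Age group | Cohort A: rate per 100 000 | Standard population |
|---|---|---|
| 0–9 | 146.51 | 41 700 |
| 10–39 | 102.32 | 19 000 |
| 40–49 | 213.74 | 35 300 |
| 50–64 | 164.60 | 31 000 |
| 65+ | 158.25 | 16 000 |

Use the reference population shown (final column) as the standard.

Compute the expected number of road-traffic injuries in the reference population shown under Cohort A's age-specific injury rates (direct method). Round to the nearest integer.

232

Expected road-traffic injuries = Σ (standard pop × age-specific rate ÷ 100 000)
= 41 700×146.51/100 000 + 19 000×102.32/100 000 + 35 300×213.74/100 000 + 31 000×164.60/100 000 + 16 000×158.25/100 000
= 61.09 + 19.44 + 75.45 + 51.03 + 25.32 = 232.33.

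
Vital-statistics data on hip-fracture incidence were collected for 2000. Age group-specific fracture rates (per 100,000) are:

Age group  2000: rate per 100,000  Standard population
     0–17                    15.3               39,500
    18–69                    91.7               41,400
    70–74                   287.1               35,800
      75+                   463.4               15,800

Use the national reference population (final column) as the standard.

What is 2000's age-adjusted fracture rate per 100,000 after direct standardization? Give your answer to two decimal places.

Standard total = 132,500; weights = 0.2981, 0.3125, 0.2702, 0.1192.
Standardized rate: 0.2981×15.3 + 0.3125×91.7 + 0.2702×287.1 + 0.1192×463.4 = 166.0425 per 100,000.

166.04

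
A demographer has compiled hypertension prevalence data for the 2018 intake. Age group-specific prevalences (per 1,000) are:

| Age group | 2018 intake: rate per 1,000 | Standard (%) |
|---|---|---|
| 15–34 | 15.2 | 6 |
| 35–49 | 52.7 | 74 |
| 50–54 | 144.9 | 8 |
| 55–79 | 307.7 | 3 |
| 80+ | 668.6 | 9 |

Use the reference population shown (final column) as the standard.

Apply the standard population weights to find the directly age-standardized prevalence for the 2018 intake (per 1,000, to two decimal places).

Standard weights: 0.06, 0.74, 0.08, 0.03, 0.09.
Standardized rate: 0.0600×15.2 + 0.7400×52.7 + 0.0800×144.9 + 0.0300×307.7 + 0.0900×668.6 = 120.9070 per 1,000.

120.91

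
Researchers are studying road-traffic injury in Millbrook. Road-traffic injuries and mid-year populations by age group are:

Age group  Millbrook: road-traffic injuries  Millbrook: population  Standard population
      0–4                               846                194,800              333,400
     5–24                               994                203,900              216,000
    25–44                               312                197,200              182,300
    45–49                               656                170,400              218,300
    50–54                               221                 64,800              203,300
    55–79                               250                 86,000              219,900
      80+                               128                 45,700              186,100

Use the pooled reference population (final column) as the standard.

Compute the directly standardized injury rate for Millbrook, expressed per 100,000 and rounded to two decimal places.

Age-specific rates per 100,000 for Millbrook: 434.29, 487.49, 158.22, 384.98, 341.05, 290.70, 280.09.
Standard total = 1,559,300; weights = 0.2138, 0.1385, 0.1169, 0.1400, 0.1304, 0.1410, 0.1193.
Standardized rate: 0.2138×434.29 + 0.1385×487.49 + 0.1169×158.22 + 0.1400×384.98 + 0.1304×341.05 + 0.1410×290.70 + 0.1193×280.09 = 351.6697 per 100,000.

351.67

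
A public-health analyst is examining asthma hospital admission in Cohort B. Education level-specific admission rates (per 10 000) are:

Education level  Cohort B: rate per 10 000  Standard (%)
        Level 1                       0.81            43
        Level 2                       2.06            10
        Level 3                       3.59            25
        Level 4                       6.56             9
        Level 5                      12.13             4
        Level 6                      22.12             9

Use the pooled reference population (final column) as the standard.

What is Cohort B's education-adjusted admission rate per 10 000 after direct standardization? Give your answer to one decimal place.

Standard weights: 0.43, 0.10, 0.25, 0.09, 0.04, 0.09.
Standardized rate: 0.4300×0.81 + 0.1000×2.06 + 0.2500×3.59 + 0.0900×6.56 + 0.0400×12.13 + 0.0900×22.12 = 4.5182 per 10 000.

4.5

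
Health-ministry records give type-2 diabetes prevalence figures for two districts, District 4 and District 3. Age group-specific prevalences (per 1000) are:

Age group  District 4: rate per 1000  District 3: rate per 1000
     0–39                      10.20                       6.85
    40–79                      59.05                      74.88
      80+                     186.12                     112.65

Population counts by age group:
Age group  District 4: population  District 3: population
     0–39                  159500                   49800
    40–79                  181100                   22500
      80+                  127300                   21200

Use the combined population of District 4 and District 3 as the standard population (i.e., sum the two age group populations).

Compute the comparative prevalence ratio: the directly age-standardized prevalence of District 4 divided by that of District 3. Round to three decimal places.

Combined standard total = 561400; weights = 0.3728, 0.3627, 0.2645.
District 4: 0.3728×10.20 + 0.3627×59.05 + 0.2645×186.12 = 74.4501 per 1000.
District 3: 0.3728×6.85 + 0.3627×74.88 + 0.2645×112.65 = 59.5080 per 1000.
Ratio = 74.4501 ÷ 59.5080 = 1.25109.

1.251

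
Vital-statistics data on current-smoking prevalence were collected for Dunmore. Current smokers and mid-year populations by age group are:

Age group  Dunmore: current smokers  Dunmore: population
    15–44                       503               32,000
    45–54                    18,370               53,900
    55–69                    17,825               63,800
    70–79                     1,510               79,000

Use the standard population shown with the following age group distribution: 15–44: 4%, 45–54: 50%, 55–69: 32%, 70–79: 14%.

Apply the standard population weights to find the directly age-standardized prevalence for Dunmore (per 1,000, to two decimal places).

Age-specific rates per 1,000 for Dunmore: 15.719, 340.816, 279.389, 19.114.
Standard weights: 0.04, 0.50, 0.32, 0.14.
Standardized rate: 0.0400×15.719 + 0.5000×340.816 + 0.3200×279.389 + 0.1400×19.114 = 263.1173 per 1,000.

263.12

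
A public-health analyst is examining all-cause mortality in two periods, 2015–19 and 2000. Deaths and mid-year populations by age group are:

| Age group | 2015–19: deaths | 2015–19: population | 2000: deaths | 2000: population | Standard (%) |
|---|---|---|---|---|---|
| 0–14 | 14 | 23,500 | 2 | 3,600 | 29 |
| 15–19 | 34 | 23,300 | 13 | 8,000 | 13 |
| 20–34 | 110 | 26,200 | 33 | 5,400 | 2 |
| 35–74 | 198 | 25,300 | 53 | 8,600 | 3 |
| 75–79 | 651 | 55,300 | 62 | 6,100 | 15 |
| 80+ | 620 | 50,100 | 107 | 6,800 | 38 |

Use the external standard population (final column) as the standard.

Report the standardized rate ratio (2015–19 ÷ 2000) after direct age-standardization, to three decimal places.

0.874

Age-specific rates per 100,000 for 2015–19: 59.57, 145.92, 419.85, 782.61, 1177.22, 1237.52.
For 2000: 55.56, 162.50, 611.11, 616.28, 1016.39, 1573.53.
Standard weights: 0.29, 0.13, 0.02, 0.03, 0.15, 0.38.
2015–19: 0.2900×59.57 + 0.1300×145.92 + 0.0200×419.85 + 0.0300×782.61 + 0.1500×1177.22 + 0.3800×1237.52 = 714.9635 per 100,000.
2000: 0.2900×55.56 + 0.1300×162.50 + 0.0200×611.11 + 0.0300×616.28 + 0.1500×1016.39 + 0.3800×1573.53 = 818.3469 per 100,000.
Ratio = 714.9635 ÷ 818.3469 = 0.87367.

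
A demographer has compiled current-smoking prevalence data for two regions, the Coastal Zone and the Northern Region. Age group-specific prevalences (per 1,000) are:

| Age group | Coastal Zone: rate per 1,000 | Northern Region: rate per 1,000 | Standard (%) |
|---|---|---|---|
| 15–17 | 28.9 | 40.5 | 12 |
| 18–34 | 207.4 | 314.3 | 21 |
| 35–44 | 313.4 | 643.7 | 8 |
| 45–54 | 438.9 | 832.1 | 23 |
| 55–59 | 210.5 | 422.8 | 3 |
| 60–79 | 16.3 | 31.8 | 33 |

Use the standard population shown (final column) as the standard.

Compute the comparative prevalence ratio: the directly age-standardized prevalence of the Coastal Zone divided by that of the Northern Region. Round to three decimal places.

Standard weights: 0.12, 0.21, 0.08, 0.23, 0.03, 0.33.
The Coastal Zone: 0.1200×28.9 + 0.2100×207.4 + 0.0800×313.4 + 0.2300×438.9 + 0.0300×210.5 + 0.3300×16.3 = 184.7350 per 1,000.
The Northern Region: 0.1200×40.5 + 0.2100×314.3 + 0.0800×643.7 + 0.2300×832.1 + 0.0300×422.8 + 0.3300×31.8 = 336.9200 per 1,000.
Ratio = 184.7350 ÷ 336.9200 = 0.54831.

0.548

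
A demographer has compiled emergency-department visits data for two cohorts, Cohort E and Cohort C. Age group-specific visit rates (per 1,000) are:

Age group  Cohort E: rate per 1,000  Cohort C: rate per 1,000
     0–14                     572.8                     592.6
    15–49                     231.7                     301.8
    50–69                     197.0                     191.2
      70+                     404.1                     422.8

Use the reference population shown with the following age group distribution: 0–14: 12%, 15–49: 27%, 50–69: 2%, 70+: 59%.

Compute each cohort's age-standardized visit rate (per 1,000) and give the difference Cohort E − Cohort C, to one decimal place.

Standard weights: 0.12, 0.27, 0.02, 0.59.
Cohort E: 0.1200×572.8 + 0.2700×231.7 + 0.0200×197.0 + 0.5900×404.1 = 373.6540 per 1,000.
Cohort C: 0.1200×592.6 + 0.2700×301.8 + 0.0200×191.2 + 0.5900×422.8 = 405.8740 per 1,000.
Difference = 373.6540 − 405.8740 = -32.2200.

-32.2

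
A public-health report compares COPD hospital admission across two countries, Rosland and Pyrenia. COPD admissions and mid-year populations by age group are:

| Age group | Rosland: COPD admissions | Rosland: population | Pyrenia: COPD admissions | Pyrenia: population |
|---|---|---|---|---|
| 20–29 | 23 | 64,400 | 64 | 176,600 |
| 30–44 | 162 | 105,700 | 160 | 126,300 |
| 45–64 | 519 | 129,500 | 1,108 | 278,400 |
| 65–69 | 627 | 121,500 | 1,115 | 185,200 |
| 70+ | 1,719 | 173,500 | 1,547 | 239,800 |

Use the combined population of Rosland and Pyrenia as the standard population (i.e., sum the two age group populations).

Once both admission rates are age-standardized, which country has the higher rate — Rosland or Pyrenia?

Age-specific rates per 10,000 for Rosland: 3.57, 15.33, 40.08, 51.60, 99.08.
For Pyrenia: 3.62, 12.67, 39.80, 60.21, 64.51.
Combined standard total = 1,600,900; weights = 0.1505, 0.1449, 0.2548, 0.1916, 0.2582.
Rosland: 0.1505×3.57 + 0.1449×15.33 + 0.2548×40.08 + 0.1916×51.60 + 0.2582×99.08 = 48.4353 per 10,000.
Pyrenia: 0.1505×3.62 + 0.1449×12.67 + 0.2548×39.80 + 0.1916×60.21 + 0.2582×64.51 = 40.7109 per 10,000.

Rosland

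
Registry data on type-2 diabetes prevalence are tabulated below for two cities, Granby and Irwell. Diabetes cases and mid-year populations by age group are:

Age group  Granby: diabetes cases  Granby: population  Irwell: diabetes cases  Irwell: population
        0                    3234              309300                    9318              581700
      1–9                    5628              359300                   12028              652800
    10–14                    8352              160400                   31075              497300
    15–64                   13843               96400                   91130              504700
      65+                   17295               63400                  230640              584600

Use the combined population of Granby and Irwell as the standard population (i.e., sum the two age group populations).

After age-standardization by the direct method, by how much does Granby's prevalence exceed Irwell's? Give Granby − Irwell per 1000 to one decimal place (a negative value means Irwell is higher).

-30.4

Age-specific rates per 1000 for Granby: 10.456, 15.664, 52.070, 143.600, 272.792.
For Irwell: 16.019, 18.425, 62.487, 180.563, 394.526.
Combined standard total = 3809900; weights = 0.2339, 0.2657, 0.1726, 0.1578, 0.1701.
Granby: 0.2339×10.456 + 0.2657×15.664 + 0.1726×52.070 + 0.1578×143.600 + 0.1701×272.792 = 84.6486 per 1000.
Irwell: 0.2339×16.019 + 0.2657×18.425 + 0.1726×62.487 + 0.1578×180.563 + 0.1701×394.526 = 115.0182 per 1000.
Difference = 84.6486 − 115.0182 = -30.3696.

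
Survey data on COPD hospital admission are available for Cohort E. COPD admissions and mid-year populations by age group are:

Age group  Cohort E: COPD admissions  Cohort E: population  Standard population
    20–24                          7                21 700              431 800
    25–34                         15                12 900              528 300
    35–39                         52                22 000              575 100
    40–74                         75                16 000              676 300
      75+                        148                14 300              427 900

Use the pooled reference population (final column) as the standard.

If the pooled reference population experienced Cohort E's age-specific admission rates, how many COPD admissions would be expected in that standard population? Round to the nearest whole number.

Age-specific rates per 10 000 for Cohort E: 3.23, 11.63, 23.64, 46.88, 103.50.
Expected COPD admissions = Σ (standard pop × age-specific rate ÷ 10 000)
= 431 800×3.23/10 000 + 528 300×11.63/10 000 + 575 100×23.64/10 000 + 676 300×46.88/10 000 + 427 900×103.50/10 000
= 139.29 + 614.30 + 1359.33 + 3170.16 + 4428.62 = 9711.69.

9712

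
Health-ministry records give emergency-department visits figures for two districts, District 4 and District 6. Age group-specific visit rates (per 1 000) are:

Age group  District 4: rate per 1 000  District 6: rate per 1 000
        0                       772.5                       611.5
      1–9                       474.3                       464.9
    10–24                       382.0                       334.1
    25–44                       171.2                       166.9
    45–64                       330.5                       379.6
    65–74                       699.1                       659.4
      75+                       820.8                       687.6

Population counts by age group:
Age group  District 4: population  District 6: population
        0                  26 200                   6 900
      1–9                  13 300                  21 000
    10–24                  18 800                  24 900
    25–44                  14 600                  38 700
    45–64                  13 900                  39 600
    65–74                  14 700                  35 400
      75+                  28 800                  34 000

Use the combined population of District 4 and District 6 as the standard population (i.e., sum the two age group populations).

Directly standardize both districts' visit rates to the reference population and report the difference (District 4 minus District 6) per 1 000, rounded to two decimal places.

47.46

Combined standard total = 330 800; weights = 0.1001, 0.1037, 0.1321, 0.1611, 0.1617, 0.1515, 0.1898.
District 4: 0.1001×772.5 + 0.1037×474.3 + 0.1321×382.0 + 0.1611×171.2 + 0.1617×330.5 + 0.1515×699.1 + 0.1898×820.8 = 519.6781 per 1 000.
District 6: 0.1001×611.5 + 0.1037×464.9 + 0.1321×334.1 + 0.1611×166.9 + 0.1617×379.6 + 0.1515×659.4 + 0.1898×687.6 = 472.2143 per 1 000.
Difference = 519.6781 − 472.2143 = 47.4638.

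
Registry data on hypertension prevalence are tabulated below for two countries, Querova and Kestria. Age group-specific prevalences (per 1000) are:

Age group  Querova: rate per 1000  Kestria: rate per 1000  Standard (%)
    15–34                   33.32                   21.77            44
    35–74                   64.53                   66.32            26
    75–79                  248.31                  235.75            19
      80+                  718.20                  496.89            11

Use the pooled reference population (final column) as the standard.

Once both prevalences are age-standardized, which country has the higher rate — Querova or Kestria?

Standard weights: 0.44, 0.26, 0.19, 0.11.
Querova: 0.4400×33.32 + 0.2600×64.53 + 0.1900×248.31 + 0.1100×718.20 = 157.6195 per 1000.
Kestria: 0.4400×21.77 + 0.2600×66.32 + 0.1900×235.75 + 0.1100×496.89 = 126.2724 per 1000.

Querova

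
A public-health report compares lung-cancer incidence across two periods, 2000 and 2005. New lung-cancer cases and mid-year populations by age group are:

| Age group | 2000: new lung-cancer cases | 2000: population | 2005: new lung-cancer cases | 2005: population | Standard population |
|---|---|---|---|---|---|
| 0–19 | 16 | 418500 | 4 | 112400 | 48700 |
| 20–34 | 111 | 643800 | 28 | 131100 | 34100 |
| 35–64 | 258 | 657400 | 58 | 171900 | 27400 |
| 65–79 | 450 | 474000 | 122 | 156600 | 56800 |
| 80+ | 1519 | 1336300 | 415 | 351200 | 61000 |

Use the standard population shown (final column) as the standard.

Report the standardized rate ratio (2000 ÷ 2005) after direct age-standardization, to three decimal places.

Age-specific rates per 100000 for 2000: 3.82, 17.24, 39.25, 94.94, 113.67.
For 2005: 3.56, 21.36, 33.74, 77.91, 118.17.
Standard total = 228000; weights = 0.2136, 0.1496, 0.1202, 0.2491, 0.2675.
2000: 0.2136×3.82 + 0.1496×17.24 + 0.1202×39.25 + 0.2491×94.94 + 0.2675×113.67 = 62.1748 per 100000.
2005: 0.2136×3.56 + 0.1496×21.36 + 0.1202×33.74 + 0.2491×77.91 + 0.2675×118.17 = 59.0319 per 100000.
Ratio = 62.1748 ÷ 59.0319 = 1.05324.

1.053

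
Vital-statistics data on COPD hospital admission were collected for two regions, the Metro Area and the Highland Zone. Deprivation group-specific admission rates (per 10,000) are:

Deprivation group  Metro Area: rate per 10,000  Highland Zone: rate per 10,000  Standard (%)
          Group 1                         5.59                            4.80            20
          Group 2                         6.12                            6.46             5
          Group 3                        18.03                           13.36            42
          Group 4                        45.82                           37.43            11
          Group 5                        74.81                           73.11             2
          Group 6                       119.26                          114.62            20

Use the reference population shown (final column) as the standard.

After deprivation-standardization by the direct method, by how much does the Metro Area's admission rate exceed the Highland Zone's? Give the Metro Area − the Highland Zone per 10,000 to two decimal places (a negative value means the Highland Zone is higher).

3.99

Standard weights: 0.20, 0.05, 0.42, 0.11, 0.02, 0.20.
The Metro Area: 0.2000×5.59 + 0.0500×6.12 + 0.4200×18.03 + 0.1100×45.82 + 0.0200×74.81 + 0.2000×119.26 = 39.3850 per 10,000.
The Highland Zone: 0.2000×4.80 + 0.0500×6.46 + 0.4200×13.36 + 0.1100×37.43 + 0.0200×73.11 + 0.2000×114.62 = 35.3977 per 10,000.
Difference = 39.3850 − 35.3977 = 3.9873.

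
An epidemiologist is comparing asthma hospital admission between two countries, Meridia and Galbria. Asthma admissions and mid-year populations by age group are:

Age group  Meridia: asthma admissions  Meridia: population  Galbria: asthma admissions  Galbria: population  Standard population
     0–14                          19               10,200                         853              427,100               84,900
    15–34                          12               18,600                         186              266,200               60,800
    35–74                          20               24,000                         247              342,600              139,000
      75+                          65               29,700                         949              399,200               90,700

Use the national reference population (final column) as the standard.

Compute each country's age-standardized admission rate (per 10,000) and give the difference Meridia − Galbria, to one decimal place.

Age-specific rates per 10,000 for Meridia: 18.63, 6.45, 8.33, 21.89.
For Galbria: 19.97, 6.99, 7.21, 23.77.
Standard total = 375,400; weights = 0.2262, 0.1620, 0.3703, 0.2416.
Meridia: 0.2262×18.63 + 0.1620×6.45 + 0.3703×8.33 + 0.2416×21.89 = 13.6310 per 10,000.
Galbria: 0.2262×19.97 + 0.1620×6.99 + 0.3703×7.21 + 0.2416×23.77 = 14.0616 per 10,000.
Difference = 13.6310 − 14.0616 = -0.4306.

-0.4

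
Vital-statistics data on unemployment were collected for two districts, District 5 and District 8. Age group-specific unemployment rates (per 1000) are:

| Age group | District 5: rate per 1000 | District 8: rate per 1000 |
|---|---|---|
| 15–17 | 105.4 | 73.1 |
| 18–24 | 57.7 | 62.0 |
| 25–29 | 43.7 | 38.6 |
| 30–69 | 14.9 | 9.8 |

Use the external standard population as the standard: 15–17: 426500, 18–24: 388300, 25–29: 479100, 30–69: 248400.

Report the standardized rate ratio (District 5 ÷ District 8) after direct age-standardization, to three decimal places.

Standard total = 1542300; weights = 0.2765, 0.2518, 0.3106, 0.1611.
District 5: 0.2765×105.4 + 0.2518×57.7 + 0.3106×43.7 + 0.1611×14.9 = 59.6485 per 1000.
District 8: 0.2765×73.1 + 0.2518×62.0 + 0.3106×38.6 + 0.1611×9.8 = 49.3933 per 1000.
Ratio = 59.6485 ÷ 49.3933 = 1.20762.

1.208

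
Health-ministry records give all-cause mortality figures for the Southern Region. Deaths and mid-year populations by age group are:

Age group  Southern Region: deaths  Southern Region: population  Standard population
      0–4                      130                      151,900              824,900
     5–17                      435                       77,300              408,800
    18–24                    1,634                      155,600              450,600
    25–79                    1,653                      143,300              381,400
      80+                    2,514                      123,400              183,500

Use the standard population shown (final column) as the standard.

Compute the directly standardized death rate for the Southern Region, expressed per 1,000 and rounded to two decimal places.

Age-specific rates per 1,000 for the Southern Region: 0.856, 5.627, 10.501, 11.535, 20.373.
Standard total = 2,249,200; weights = 0.3668, 0.1818, 0.2003, 0.1696, 0.0816.
Standardized rate: 0.3668×0.856 + 0.1818×5.627 + 0.2003×10.501 + 0.1696×11.535 + 0.0816×20.373 = 7.0586 per 1,000.

7.06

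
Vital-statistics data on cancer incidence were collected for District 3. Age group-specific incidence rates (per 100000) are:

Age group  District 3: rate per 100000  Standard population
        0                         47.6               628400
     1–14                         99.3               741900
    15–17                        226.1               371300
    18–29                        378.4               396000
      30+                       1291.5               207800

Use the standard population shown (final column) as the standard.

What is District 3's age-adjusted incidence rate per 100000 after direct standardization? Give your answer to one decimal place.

Standard total = 2345400; weights = 0.2679, 0.3163, 0.1583, 0.1688, 0.0886.
Standardized rate: 0.2679×47.6 + 0.3163×99.3 + 0.1583×226.1 + 0.1688×378.4 + 0.0886×1291.5 = 258.2730 per 100000.

258.3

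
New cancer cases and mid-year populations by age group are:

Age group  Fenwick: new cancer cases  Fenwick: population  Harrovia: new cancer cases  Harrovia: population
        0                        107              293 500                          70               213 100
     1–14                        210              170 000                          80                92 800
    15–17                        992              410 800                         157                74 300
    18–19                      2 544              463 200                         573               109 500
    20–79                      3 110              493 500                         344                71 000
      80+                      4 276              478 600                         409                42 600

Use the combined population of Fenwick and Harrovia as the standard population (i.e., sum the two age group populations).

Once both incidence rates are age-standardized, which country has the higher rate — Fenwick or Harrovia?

Fenwick

Age-specific rates per 100 000 for Fenwick: 36.46, 123.53, 241.48, 549.22, 630.19, 893.44.
For Harrovia: 32.85, 86.21, 211.31, 523.29, 484.51, 960.09.
Combined standard total = 2 912 900; weights = 0.1739, 0.0902, 0.1665, 0.1966, 0.1938, 0.1789.
Fenwick: 0.1739×36.46 + 0.0902×123.53 + 0.1665×241.48 + 0.1966×549.22 + 0.1938×630.19 + 0.1789×893.44 = 447.6702 per 100 000.
Harrovia: 0.1739×32.85 + 0.0902×86.21 + 0.1665×211.31 + 0.1966×523.29 + 0.1938×484.51 + 0.1789×960.09 = 417.2448 per 100 000.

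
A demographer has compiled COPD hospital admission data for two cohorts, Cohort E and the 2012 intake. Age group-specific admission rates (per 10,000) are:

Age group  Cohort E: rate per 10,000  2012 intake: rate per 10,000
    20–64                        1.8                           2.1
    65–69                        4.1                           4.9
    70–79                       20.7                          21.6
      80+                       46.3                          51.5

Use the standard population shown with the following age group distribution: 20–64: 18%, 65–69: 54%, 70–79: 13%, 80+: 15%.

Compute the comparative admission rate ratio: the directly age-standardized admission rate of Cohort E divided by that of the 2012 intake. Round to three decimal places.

0.898

Standard weights: 0.18, 0.54, 0.13, 0.15.
Cohort E: 0.1800×1.8 + 0.5400×4.1 + 0.1300×20.7 + 0.1500×46.3 = 12.1740 per 10,000.
The 2012 intake: 0.1800×2.1 + 0.5400×4.9 + 0.1300×21.6 + 0.1500×51.5 = 13.5570 per 10,000.
Ratio = 12.1740 ÷ 13.5570 = 0.89799.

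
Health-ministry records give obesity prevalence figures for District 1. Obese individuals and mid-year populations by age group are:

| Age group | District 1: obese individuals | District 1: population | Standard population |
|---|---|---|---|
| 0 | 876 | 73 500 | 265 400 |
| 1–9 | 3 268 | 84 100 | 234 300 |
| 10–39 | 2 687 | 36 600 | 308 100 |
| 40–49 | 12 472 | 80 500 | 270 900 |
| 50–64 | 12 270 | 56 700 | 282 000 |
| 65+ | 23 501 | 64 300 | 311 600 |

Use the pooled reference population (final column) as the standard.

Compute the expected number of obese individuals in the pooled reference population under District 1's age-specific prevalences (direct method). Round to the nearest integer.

Age-specific rates per 1 000 for District 1: 11.918, 38.859, 73.415, 154.932, 216.402, 365.490.
Expected obese individuals = Σ (standard pop × age-specific rate ÷ 1 000)
= 265 400×11.918/1 000 + 234 300×38.859/1 000 + 308 100×73.415/1 000 + 270 900×154.932/1 000 + 282 000×216.402/1 000 + 311 600×365.490/1 000
= 3163.13 + 9104.55 + 22619.25 + 41970.99 + 61025.40 + 113886.65 = 251769.97.

251770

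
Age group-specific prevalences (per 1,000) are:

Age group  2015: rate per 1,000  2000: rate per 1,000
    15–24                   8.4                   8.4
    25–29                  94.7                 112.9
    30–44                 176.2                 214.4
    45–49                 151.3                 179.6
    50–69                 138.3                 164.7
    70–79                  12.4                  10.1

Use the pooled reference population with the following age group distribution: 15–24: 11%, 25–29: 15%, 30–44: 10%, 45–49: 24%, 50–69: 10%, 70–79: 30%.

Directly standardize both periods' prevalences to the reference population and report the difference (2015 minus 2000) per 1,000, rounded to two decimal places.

-15.29

Standard weights: 0.11, 0.15, 0.10, 0.24, 0.10, 0.30.
2015: 0.1100×8.4 + 0.1500×94.7 + 0.1000×176.2 + 0.2400×151.3 + 0.1000×138.3 + 0.3000×12.4 = 86.6110 per 1,000.
2000: 0.1100×8.4 + 0.1500×112.9 + 0.1000×214.4 + 0.2400×179.6 + 0.1000×164.7 + 0.3000×10.1 = 101.9030 per 1,000.
Difference = 86.6110 − 101.9030 = -15.2920.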